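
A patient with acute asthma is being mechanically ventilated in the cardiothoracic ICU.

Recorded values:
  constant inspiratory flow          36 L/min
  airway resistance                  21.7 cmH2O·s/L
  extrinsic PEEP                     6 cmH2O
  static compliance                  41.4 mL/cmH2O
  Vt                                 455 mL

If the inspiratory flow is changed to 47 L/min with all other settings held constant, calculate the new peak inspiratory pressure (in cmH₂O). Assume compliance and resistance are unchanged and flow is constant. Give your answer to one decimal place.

34.0

Flow: 36 L/min ÷ 60 = 0.6 L/s.
New flow: 47 L/min ÷ 60 = 0.7833 L/s.
PIP = Vt/C + R·V̇ + PEEP (constant-flow equation of motion).
Only the resistive term changes: ΔPIP = R × ΔV̇ = 21.7 × (0.7833 − 0.6) = 21.7 × 0.1833 = 3.978 cmH2O.
Original PIP = 455/41.4 + 21.7×0.6 + 6 = 30.01 cmH2O; new PIP = 30.01 + (3.978) = 33.988 cmH2O.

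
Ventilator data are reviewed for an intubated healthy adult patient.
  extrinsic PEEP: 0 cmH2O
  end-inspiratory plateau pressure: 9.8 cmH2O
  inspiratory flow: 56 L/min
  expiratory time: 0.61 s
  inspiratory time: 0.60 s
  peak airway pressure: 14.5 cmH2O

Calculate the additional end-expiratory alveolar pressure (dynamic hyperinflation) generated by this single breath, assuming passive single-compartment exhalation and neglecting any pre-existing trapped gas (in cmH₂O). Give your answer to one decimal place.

Flow: 56 L/min ÷ 60 = 0.9333 L/s.
Vt = flow × Ti = 0.9333 L/s × 0.60 s × 1000 mL/L = 559.98 mL.
R = (PIP − Pplat)/V̇ = (14.5 − 9.8) / 0.9333 = 4.7/0.9333 = 5.036 cmH2O·s/L.
C = Vt/(Pplat − PEEP) = 559.98 / (9.8 − 0) = 559.98/9.8 = 57.141 mL/cmH2O.
τ = R × C = 5.036 × 0.05714 L/cmH2O = 0.2878 s.
Fraction remaining = e^(−Te/τ) = e^(−0.61/0.2878) = 0.1201; trapped volume = 559.98 × 0.1201 = 67.254 mL.
Additional alveolar pressure from trapping ≈ V_trapped / C = 67.254 / 57.141 = 1.177 cmH2O.

1.2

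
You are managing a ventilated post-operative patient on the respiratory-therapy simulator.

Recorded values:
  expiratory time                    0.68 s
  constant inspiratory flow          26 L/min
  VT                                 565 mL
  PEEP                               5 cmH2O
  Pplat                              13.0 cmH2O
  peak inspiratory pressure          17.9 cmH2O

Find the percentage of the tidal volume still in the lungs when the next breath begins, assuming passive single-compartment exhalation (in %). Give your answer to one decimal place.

Flow: 26 L/min ÷ 60 = 0.4333 L/s.
R = (PIP − Pplat)/V̇ = (17.9 − 13.0) / 0.4333 = 4.9/0.4333 = 11.309 cmH2O·s/L.
C = Vt/(Pplat − PEEP) = 565.0 / (13.0 − 5) = 565.0/8.0 = 70.625 mL/cmH2O.
τ = R × C = 11.309 × 0.07063 L/cmH2O = 0.7988 s.
Fraction remaining at end-expiration = e^(−Te/τ) = e^(−0.68/0.7988) = 0.4269 → 42.69%.

42.7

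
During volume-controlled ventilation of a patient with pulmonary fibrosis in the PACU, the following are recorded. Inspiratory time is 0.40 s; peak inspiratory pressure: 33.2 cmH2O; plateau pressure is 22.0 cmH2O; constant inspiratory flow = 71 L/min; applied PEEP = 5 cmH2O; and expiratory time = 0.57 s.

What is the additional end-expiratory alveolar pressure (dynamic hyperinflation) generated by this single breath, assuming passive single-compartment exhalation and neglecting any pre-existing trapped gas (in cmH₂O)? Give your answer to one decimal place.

Flow: 71 L/min ÷ 60 = 1.1833 L/s.
Vt = flow × Ti = 1.1833 L/s × 0.40 s × 1000 mL/L = 473.32 mL.
R = (PIP − Pplat)/V̇ = (33.2 − 22.0) / 1.1833 = 11.2/1.1833 = 9.465 cmH2O·s/L.
C = Vt/(Pplat − PEEP) = 473.32 / (22.0 − 5) = 473.32/17.0 = 27.842 mL/cmH2O.
τ = R × C = 9.465 × 0.02784 L/cmH2O = 0.2635 s.
Fraction remaining = e^(−Te/τ) = e^(−0.57/0.2635) = 0.115; trapped volume = 473.32 × 0.115 = 54.432 mL.
Additional alveolar pressure from trapping ≈ V_trapped / C = 54.432 / 27.842 = 1.955 cmH2O.

2.0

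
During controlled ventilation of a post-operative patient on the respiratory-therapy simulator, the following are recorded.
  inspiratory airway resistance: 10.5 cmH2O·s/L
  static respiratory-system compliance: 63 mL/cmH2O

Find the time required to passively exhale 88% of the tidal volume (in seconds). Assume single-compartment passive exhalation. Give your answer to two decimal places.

1.40

τ = R × C = 10.5 × 63 mL/cmH2O = 10.5 × 0.063 L/cmH2O = 0.6615 s.
Exhaled fraction f = 1 − e^(−t/τ) → t = −τ·ln(1 − f) = −0.6615·ln(0.12) = 1.403 s.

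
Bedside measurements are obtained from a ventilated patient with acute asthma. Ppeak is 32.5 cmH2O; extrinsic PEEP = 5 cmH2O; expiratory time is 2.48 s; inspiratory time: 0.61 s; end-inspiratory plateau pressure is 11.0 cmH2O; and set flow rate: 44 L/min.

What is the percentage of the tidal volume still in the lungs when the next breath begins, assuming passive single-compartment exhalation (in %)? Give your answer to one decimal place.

Flow: 44 L/min ÷ 60 = 0.7333 L/s.
Vt = flow × Ti = 0.7333 L/s × 0.61 s × 1000 mL/L = 447.31 mL.
R = (PIP − Pplat)/V̇ = (32.5 − 11.0) / 0.7333 = 21.5/0.7333 = 29.32 cmH2O·s/L.
C = Vt/(Pplat − PEEP) = 447.31 / (11.0 − 5) = 447.31/6.0 = 74.552 mL/cmH2O.
τ = R × C = 29.32 × 0.07455 L/cmH2O = 2.186 s.
Fraction remaining at end-expiration = e^(−Te/τ) = e^(−2.48/2.186) = 0.3216 → 32.16%.

32.2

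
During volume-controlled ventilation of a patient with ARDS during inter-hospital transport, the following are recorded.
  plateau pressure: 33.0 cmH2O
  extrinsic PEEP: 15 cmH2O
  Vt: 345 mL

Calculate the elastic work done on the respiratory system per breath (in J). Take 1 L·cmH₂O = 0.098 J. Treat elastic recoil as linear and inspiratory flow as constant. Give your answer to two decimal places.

Elastic work ≈ ½ × (Pplat − PEEP) × Vt = 0.5 × (33.0 − 15) × 0.345 L = 0.5 × 18.0 × 0.345 = 3.105 L·cmH2O.
× 0.098 J/(L·cmH2O) → 0.3043 J.

0.30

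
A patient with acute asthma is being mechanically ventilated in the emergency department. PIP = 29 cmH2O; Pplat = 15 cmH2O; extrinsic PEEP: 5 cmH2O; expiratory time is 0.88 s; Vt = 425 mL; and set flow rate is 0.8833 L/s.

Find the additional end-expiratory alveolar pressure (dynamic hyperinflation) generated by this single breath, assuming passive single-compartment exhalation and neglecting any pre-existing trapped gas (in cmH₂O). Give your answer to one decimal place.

2.7

R = (PIP − Pplat)/V̇ = (29 − 15) / 0.8833 = 14.0/0.8833 = 15.85 cmH2O·s/L.
C = Vt/(Pplat − PEEP) = 425.0 / (15 − 5) = 425.0/10.0 = 42.5 mL/cmH2O.
τ = R × C = 15.85 × 0.0425 L/cmH2O = 0.6736 s.
Fraction remaining = e^(−Te/τ) = e^(−0.88/0.6736) = 0.2708; trapped volume = 425.0 × 0.2708 = 115.09 mL.
Additional alveolar pressure from trapping ≈ V_trapped / C = 115.09 / 42.5 = 2.708 cmH2O.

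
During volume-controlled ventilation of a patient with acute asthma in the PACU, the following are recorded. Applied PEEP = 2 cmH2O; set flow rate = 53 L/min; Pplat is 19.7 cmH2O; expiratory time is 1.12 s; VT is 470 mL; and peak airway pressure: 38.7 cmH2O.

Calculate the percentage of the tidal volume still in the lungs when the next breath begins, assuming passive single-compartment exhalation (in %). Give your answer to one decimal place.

14.1

Flow: 53 L/min ÷ 60 = 0.8833 L/s.
R = (PIP − Pplat)/V̇ = (38.7 − 19.7) / 0.8833 = 19.0/0.8833 = 21.51 cmH2O·s/L.
C = Vt/(Pplat − PEEP) = 470.0 / (19.7 − 2) = 470.0/17.7 = 26.554 mL/cmH2O.
τ = R × C = 21.51 × 0.02655 L/cmH2O = 0.5711 s.
Fraction remaining at end-expiration = e^(−Te/τ) = e^(−1.12/0.5711) = 0.1407 → 14.07%.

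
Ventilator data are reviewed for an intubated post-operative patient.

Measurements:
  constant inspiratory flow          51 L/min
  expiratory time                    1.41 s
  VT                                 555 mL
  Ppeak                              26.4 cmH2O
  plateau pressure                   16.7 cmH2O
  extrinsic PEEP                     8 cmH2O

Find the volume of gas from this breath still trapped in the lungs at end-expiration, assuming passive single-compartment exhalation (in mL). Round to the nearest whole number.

80

Flow: 51 L/min ÷ 60 = 0.85 L/s.
R = (PIP − Pplat)/V̇ = (26.4 − 16.7) / 0.85 = 9.7/0.85 = 11.412 cmH2O·s/L.
C = Vt/(Pplat − PEEP) = 555.0 / (16.7 − 8) = 555.0/8.7 = 63.793 mL/cmH2O.
τ = R × C = 11.412 × 0.06379 L/cmH2O = 0.728 s.
Fraction remaining = e^(−Te/τ) = e^(−1.41/0.728) = 0.1442.
Trapped volume = 555.0 × 0.1442 = 80.031 mL.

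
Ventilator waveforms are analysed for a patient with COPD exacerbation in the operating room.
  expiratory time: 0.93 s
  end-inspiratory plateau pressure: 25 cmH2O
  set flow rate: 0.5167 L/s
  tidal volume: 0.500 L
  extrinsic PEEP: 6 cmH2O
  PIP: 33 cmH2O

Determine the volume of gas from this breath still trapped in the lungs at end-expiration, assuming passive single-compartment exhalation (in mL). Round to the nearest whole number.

51

R = (PIP − Pplat)/V̇ = (33 − 25) / 0.5167 = 8.0/0.5167 = 15.483 cmH2O·s/L.
C = Vt/(Pplat − PEEP) = 500.0 / (25 − 6) = 500.0/19.0 = 26.316 mL/cmH2O.
τ = R × C = 15.483 × 0.02632 L/cmH2O = 0.4075 s.
Fraction remaining = e^(−Te/τ) = e^(−0.93/0.4075) = 0.1021.
Trapped volume = 500.0 × 0.1021 = 51.05 mL.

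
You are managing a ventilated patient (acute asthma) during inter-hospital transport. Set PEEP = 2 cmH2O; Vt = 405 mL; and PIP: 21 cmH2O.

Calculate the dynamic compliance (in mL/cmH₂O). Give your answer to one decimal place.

Dynamic compliance = Vt / (PIP − PEEP) = 405 / (21 − 2) = 405 / 19.0 = 21.316 mL/cmH2O.

21.3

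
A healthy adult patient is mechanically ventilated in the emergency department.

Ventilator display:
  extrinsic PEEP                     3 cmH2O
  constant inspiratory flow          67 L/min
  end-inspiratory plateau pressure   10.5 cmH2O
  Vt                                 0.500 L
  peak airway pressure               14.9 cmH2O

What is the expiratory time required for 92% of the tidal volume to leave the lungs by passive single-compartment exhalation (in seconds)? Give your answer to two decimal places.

0.66

Flow: 67 L/min ÷ 60 = 1.1167 L/s.
R = (PIP − Pplat)/V̇ = (14.9 − 10.5) / 1.1167 = 4.4/1.1167 = 3.94 cmH2O·s/L.
C = Vt/(Pplat − PEEP) = 500.0 / (10.5 − 3) = 500.0/7.5 = 66.667 mL/cmH2O.
τ = R × C = 3.94 × 0.06667 L/cmH2O = 0.2627 s.
t = −τ·ln(1 − 0.92) = −0.2627·ln(0.08) = 0.6635 s.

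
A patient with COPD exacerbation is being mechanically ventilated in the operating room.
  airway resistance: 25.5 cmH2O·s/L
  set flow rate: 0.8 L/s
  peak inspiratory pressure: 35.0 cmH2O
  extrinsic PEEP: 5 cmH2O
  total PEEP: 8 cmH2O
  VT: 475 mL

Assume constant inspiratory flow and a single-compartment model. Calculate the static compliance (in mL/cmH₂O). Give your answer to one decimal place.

Total PEEP = 8 cmH2O (set 5 + intrinsic 3); this is the baseline alveolar pressure.
Equation of motion (constant flow): PIP = Vt/C + R·V̇ + PEEP.
Vt/C = PIP − R·V̇ − PEEP = 35.0 − 25.5×0.8 − 8 = 35.0 − 20.4 − 8 = 6.6 cmH2O.
C = Vt / 6.6 = 475 / 6.6 = 71.97 mL/cmH2O.

72.0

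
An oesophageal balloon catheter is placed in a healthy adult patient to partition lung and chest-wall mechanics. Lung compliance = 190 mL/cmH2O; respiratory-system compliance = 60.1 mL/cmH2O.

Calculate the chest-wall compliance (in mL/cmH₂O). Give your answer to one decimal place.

87.9

1/Ccw = 1/Crs − 1/CL.
1/Ccw = 1/60.1 − 1/190 = 0.01138.
Ccw = 87.873 mL/cmH2O.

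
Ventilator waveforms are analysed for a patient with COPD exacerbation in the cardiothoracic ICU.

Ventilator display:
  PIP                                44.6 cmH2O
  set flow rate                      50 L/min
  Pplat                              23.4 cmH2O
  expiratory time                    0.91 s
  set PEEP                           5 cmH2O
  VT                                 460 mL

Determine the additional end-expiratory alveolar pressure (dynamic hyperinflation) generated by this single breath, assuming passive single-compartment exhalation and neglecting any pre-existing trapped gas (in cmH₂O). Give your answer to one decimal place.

Flow: 50 L/min ÷ 60 = 0.8333 L/s.
R = (PIP − Pplat)/V̇ = (44.6 − 23.4) / 0.8333 = 21.2/0.8333 = 25.441 cmH2O·s/L.
C = Vt/(Pplat − PEEP) = 460.0 / (23.4 − 5) = 460.0/18.4 = 25.0 mL/cmH2O.
τ = R × C = 25.441 × 0.025 L/cmH2O = 0.636 s.
Fraction remaining = e^(−Te/τ) = e^(−0.91/0.636) = 0.2391; trapped volume = 460.0 × 0.2391 = 109.99 mL.
Additional alveolar pressure from trapping ≈ V_trapped / C = 109.99 / 25.0 = 4.4 cmH2O.

4.4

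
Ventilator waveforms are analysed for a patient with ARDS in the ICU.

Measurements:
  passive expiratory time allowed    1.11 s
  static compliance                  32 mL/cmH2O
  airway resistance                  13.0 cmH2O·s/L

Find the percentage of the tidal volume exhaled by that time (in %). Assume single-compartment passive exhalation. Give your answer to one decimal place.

τ = R × C = 13.0 × 32 mL/cmH2O = 13.0 × 0.032 L/cmH2O = 0.416 s.
Passive exhalation: V(t)/V₀ = e^(−t/τ) = e^(−1.11/0.416) = 0.06937.
Fraction exhaled = 1 − 0.06937 = 0.9306 → 93.06%.

93.1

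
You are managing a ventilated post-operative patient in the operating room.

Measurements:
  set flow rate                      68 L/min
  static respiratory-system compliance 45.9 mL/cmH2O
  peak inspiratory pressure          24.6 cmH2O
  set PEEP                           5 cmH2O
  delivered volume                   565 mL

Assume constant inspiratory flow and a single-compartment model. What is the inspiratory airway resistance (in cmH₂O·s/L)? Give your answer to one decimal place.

6.4

Flow: 68 L/min ÷ 60 = 1.1333 L/s.
Equation of motion (constant flow): PIP = Vt/C + R·V̇ + PEEP.
R·V̇ = PIP − Vt/C − PEEP = 24.6 − 565/45.9 − 5 = 24.6 − 12.309 − 5 = 7.291 cmH2O.
R = 7.291 / 1.1333 = 6.433 cmH2O·s/L.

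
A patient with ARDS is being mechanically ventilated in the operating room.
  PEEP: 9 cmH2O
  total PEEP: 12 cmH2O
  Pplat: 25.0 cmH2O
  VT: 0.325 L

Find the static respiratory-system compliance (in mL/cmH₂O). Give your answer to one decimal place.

End-expiratory occlusion gives total PEEP = 12 cmH2O (intrinsic PEEP = 12 − 9 = 3). Use total PEEP for the elastic gradient.
Cstat = Vt / (Pplat − PEEPtotal) = 325 / (25.0 − 12) = 325 / 13.0 = 25.0 mL/cmH2O.

25.0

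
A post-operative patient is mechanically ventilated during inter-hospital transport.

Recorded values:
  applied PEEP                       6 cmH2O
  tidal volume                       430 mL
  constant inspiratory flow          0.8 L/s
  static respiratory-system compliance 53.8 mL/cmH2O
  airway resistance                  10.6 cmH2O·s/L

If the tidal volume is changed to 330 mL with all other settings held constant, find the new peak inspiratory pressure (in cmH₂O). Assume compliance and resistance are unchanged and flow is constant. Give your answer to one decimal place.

PIP = Vt/C + R·V̇ + PEEP (constant-flow equation of motion).
Only the elastic term changes: ΔPIP = ΔVt / C = (330 − 430) / 53.8 = -1.859 cmH2O.
Original PIP = 430/53.8 + 10.6×0.8 + 6 = 22.473 cmH2O; new PIP = 22.473 + (-1.859) = 20.614 cmH2O.

20.6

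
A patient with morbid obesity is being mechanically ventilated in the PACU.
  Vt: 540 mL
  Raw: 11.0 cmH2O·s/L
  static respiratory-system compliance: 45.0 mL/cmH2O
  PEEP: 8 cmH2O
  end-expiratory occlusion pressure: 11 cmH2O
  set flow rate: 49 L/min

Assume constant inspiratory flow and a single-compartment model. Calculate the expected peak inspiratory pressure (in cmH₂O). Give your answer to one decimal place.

32.0

Flow: 49 L/min ÷ 60 = 0.8167 L/s.
Total PEEP = 11 cmH2O (set 8 + intrinsic 3); this is the baseline alveolar pressure.
Equation of motion (constant flow): PIP = Vt/C + R·V̇ + PEEP.
PIP = 540/45.0 + 11.0×0.8167 + 11 = 12.0 + 8.984 + 11 = 31.984 cmH2O.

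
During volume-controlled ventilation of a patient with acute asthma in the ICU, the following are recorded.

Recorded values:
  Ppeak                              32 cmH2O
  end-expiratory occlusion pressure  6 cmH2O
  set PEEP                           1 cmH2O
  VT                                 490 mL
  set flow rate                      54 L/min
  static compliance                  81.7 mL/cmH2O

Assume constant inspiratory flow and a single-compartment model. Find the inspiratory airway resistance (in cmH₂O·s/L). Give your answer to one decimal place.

Flow: 54 L/min ÷ 60 = 0.9 L/s.
Total PEEP = 6 cmH2O (set 1 + intrinsic 5); this is the baseline alveolar pressure.
Equation of motion (constant flow): PIP = Vt/C + R·V̇ + PEEP.
R·V̇ = PIP − Vt/C − PEEP = 32 − 490/81.7 − 6 = 32 − 5.998 − 6 = 20.002 cmH2O.
R = 20.002 / 0.9 = 22.224 cmH2O·s/L.

22.2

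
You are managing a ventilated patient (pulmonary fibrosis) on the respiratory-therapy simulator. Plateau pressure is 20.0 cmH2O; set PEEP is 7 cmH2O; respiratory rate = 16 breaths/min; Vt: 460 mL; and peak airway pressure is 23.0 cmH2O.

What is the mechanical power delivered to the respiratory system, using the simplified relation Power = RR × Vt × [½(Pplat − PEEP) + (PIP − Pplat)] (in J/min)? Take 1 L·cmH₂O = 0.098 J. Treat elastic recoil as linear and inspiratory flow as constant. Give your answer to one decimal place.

Per-breath work = Vt × [½(Pplat−PEEP) + (PIP−Pplat)] = 0.460 × [0.5×13.0 + 3.0] = 0.460 × 9.5 = 4.37 L·cmH2O.
Power = 16 × 4.37 = 69.92 L·cmH2O/min.
× 0.098 J/(L·cmH2O) → 6.852 J/min.

6.9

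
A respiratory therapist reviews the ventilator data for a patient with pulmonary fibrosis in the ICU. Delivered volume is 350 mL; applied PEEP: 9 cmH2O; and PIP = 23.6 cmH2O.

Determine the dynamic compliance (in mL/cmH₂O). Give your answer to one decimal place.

Dynamic compliance = Vt / (PIP − PEEP) = 350 / (23.6 − 9) = 350 / 14.6 = 23.973 mL/cmH2O.

24.0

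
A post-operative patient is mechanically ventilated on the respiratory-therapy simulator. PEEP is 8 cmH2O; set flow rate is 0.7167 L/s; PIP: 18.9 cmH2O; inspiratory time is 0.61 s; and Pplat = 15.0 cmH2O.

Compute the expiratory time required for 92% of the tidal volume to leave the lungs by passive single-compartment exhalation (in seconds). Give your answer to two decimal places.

Vt = flow × Ti = 0.7167 L/s × 0.61 s × 1000 mL/L = 437.19 mL.
R = (PIP − Pplat)/V̇ = (18.9 − 15.0) / 0.7167 = 3.9/0.7167 = 5.442 cmH2O·s/L.
C = Vt/(Pplat − PEEP) = 437.19 / (15.0 − 8) = 437.19/7.0 = 62.456 mL/cmH2O.
τ = R × C = 5.442 × 0.06246 L/cmH2O = 0.3399 s.
t = −τ·ln(1 − 0.92) = −0.3399·ln(0.08) = 0.8585 s.

0.86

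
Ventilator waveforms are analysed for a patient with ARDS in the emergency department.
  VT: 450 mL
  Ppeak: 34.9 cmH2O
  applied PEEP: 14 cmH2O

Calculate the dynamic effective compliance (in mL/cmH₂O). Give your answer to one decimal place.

21.5

Dynamic compliance = Vt / (PIP − PEEP) = 450 / (34.9 − 14) = 450 / 20.9 = 21.531 mL/cmH2O.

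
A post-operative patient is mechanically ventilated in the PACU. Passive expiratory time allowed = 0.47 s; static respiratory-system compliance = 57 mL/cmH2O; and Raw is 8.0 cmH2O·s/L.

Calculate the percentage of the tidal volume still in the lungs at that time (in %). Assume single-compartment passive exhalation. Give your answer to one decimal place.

τ = R × C = 8.0 × 57 mL/cmH2O = 8.0 × 0.057 L/cmH2O = 0.456 s.
Passive exhalation: V(t)/V₀ = e^(−t/τ) = e^(−0.47/0.456) = 0.3568.
Fraction remaining = 0.3568 → 35.68%.

35.7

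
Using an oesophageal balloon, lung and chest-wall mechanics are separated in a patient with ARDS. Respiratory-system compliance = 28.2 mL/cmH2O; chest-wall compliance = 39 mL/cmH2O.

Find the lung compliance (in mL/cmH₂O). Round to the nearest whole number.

1/CL = 1/Crs − 1/Ccw.
1/CL = 1/28.2 − 1/39 = 0.00982.
CL = 101.83 mL/cmH2O.

102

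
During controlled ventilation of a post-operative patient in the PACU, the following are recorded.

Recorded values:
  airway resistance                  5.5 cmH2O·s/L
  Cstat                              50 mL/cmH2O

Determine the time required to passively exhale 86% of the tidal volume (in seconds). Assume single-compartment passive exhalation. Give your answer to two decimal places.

0.54

τ = R × C = 5.5 × 50 mL/cmH2O = 5.5 × 0.050 L/cmH2O = 0.275 s.
Exhaled fraction f = 1 − e^(−t/τ) → t = −τ·ln(1 − f) = −0.275·ln(0.14) = 0.5407 s.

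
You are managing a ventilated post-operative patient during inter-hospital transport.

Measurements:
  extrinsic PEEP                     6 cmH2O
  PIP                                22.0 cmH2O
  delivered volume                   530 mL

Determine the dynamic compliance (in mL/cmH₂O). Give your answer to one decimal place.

33.1

Dynamic compliance = Vt / (PIP − PEEP) = 530 / (22.0 − 6) = 530 / 16.0 = 33.125 mL/cmH2O.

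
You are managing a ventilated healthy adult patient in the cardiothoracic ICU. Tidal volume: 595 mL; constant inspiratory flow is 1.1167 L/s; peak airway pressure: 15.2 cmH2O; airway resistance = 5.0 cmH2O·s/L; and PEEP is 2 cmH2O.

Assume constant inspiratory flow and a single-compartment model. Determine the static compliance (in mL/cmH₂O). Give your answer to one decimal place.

78.1

Equation of motion (constant flow): PIP = Vt/C + R·V̇ + PEEP.
Vt/C = PIP − R·V̇ − PEEP = 15.2 − 5.0×1.1167 − 2 = 15.2 − 5.584 − 2 = 7.616 cmH2O.
C = Vt / 7.616 = 595 / 7.616 = 78.125 mL/cmH2O.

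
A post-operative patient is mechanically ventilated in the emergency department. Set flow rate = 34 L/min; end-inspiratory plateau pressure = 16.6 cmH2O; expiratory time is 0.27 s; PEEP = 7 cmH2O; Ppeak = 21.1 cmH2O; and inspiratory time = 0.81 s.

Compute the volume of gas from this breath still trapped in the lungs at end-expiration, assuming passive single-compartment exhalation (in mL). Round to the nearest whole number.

225

Flow: 34 L/min ÷ 60 = 0.5667 L/s.
Vt = flow × Ti = 0.5667 L/s × 0.81 s × 1000 mL/L = 459.03 mL.
R = (PIP − Pplat)/V̇ = (21.1 − 16.6) / 0.5667 = 4.5/0.5667 = 7.941 cmH2O·s/L.
C = Vt/(Pplat − PEEP) = 459.03 / (16.6 − 7) = 459.03/9.6 = 47.816 mL/cmH2O.
τ = R × C = 7.941 × 0.04782 L/cmH2O = 0.3797 s.
Fraction remaining = e^(−Te/τ) = e^(−0.27/0.3797) = 0.4911.
Trapped volume = 459.03 × 0.4911 = 225.43 mL.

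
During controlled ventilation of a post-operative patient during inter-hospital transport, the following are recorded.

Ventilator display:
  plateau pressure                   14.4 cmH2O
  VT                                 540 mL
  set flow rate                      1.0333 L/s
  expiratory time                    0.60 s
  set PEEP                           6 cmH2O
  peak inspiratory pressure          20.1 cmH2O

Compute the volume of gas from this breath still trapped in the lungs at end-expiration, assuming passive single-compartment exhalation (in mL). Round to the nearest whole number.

R = (PIP − Pplat)/V̇ = (20.1 − 14.4) / 1.0333 = 5.7/1.0333 = 5.516 cmH2O·s/L.
C = Vt/(Pplat − PEEP) = 540.0 / (14.4 − 6) = 540.0/8.4 = 64.286 mL/cmH2O.
τ = R × C = 5.516 × 0.06429 L/cmH2O = 0.3546 s.
Fraction remaining = e^(−Te/τ) = e^(−0.60/0.3546) = 0.1841.
Trapped volume = 540.0 × 0.1841 = 99.414 mL.

99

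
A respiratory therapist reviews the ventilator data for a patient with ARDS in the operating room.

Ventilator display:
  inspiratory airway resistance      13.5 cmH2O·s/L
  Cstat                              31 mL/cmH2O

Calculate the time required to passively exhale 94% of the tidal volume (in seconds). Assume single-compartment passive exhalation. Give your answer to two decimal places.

1.18

τ = R × C = 13.5 × 31 mL/cmH2O = 13.5 × 0.031 L/cmH2O = 0.4185 s.
Exhaled fraction f = 1 − e^(−t/τ) → t = −τ·ln(1 − f) = −0.4185·ln(0.06) = 1.177 s.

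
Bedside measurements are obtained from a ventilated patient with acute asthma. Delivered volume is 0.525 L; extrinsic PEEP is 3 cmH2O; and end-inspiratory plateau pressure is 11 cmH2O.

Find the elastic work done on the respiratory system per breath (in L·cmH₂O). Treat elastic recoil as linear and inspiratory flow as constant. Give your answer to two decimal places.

Elastic work ≈ ½ × (Pplat − PEEP) × Vt = 0.5 × (11 − 3) × 0.525 L = 0.5 × 8.0 × 0.525 = 2.1 L·cmH2O.

2.10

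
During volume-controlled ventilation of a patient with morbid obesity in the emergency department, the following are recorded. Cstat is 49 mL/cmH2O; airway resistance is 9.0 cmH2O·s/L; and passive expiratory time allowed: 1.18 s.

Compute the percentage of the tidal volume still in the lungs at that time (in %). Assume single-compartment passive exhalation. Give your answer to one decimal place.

6.9

τ = R × C = 9.0 × 49 mL/cmH2O = 9.0 × 0.049 L/cmH2O = 0.441 s.
Passive exhalation: V(t)/V₀ = e^(−t/τ) = e^(−1.18/0.441) = 0.06886.
Fraction remaining = 0.06886 → 6.886%.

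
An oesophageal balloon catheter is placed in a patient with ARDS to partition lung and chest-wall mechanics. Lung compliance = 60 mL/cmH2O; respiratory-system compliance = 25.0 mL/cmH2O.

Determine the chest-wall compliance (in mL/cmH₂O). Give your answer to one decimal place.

42.9

1/Ccw = 1/Crs − 1/CL.
1/Ccw = 1/25.0 − 1/60 = 0.02333.
Ccw = 42.863 mL/cmH2O.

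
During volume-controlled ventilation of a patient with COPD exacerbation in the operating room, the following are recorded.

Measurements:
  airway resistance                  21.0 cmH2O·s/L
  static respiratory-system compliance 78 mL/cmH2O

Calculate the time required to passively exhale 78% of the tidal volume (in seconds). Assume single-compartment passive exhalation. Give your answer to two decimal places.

τ = R × C = 21.0 × 78 mL/cmH2O = 21.0 × 0.078 L/cmH2O = 1.638 s.
Exhaled fraction f = 1 − e^(−t/τ) → t = −τ·ln(1 − f) = −1.638·ln(0.22) = 2.48 s.

2.48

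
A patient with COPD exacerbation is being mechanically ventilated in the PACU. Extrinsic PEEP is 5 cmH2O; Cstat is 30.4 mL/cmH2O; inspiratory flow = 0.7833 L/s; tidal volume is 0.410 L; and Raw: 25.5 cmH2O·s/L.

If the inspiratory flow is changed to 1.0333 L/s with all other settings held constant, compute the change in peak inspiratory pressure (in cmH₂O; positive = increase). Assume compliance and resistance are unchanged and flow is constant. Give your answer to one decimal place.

PIP = Vt/C + R·V̇ + PEEP (constant-flow equation of motion).
Only the resistive term changes: ΔPIP = R × ΔV̇ = 25.5 × (1.0333 − 0.7833) = 25.5 × 0.25 = 6.375 cmH2O.

6.4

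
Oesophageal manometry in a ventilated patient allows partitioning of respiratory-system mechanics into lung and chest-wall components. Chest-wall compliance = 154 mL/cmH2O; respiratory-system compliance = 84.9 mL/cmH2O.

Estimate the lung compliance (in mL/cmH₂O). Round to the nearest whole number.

189

1/CL = 1/Crs − 1/Ccw.
1/CL = 1/84.9 − 1/154 = 0.005285.
CL = 189.21 mL/cmH2O.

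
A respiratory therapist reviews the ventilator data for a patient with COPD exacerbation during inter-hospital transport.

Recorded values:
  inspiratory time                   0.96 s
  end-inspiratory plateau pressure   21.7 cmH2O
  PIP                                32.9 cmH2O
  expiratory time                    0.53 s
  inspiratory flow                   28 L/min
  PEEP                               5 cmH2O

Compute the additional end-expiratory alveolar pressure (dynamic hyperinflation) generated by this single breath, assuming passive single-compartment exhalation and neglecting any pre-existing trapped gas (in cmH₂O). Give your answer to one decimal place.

7.3

Flow: 28 L/min ÷ 60 = 0.4667 L/s.
Vt = flow × Ti = 0.4667 L/s × 0.96 s × 1000 mL/L = 448.03 mL.
R = (PIP − Pplat)/V̇ = (32.9 − 21.7) / 0.4667 = 11.2/0.4667 = 23.998 cmH2O·s/L.
C = Vt/(Pplat − PEEP) = 448.03 / (21.7 − 5) = 448.03/16.7 = 26.828 mL/cmH2O.
τ = R × C = 23.998 × 0.02683 L/cmH2O = 0.6439 s.
Fraction remaining = e^(−Te/τ) = e^(−0.53/0.6439) = 0.4391; trapped volume = 448.03 × 0.4391 = 196.73 mL.
Additional alveolar pressure from trapping ≈ V_trapped / C = 196.73 / 26.828 = 7.333 cmH2O.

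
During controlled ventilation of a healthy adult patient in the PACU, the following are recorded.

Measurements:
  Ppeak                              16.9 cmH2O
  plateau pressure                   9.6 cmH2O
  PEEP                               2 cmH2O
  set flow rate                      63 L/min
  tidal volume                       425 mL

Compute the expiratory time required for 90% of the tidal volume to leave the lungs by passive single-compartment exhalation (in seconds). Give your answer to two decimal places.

Flow: 63 L/min ÷ 60 = 1.05 L/s.
R = (PIP − Pplat)/V̇ = (16.9 − 9.6) / 1.05 = 7.3/1.05 = 6.952 cmH2O·s/L.
C = Vt/(Pplat − PEEP) = 425.0 / (9.6 − 2) = 425.0/7.6 = 55.921 mL/cmH2O.
τ = R × C = 6.952 × 0.05592 L/cmH2O = 0.3888 s.
t = −τ·ln(1 − 0.90) = −0.3888·ln(0.1) = 0.8952 s.

0.90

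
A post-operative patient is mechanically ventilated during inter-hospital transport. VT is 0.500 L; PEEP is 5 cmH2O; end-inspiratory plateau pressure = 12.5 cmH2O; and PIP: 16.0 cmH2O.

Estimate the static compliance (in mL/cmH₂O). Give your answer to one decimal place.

Cstat = Vt / (Pplat − PEEP) = 500 / (12.5 − 5) = 500 / 7.5 = 66.667 mL/cmH2O.

66.7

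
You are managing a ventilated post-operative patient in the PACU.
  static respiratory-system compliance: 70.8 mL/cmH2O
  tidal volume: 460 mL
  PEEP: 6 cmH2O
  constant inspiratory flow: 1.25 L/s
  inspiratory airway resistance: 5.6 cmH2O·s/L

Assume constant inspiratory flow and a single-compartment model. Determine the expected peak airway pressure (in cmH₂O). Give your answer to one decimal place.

Equation of motion (constant flow): PIP = Vt/C + R·V̇ + PEEP.
PIP = 460/70.8 + 5.6×1.25 + 6 = 6.497 + 7.0 + 6 = 19.497 cmH2O.

19.5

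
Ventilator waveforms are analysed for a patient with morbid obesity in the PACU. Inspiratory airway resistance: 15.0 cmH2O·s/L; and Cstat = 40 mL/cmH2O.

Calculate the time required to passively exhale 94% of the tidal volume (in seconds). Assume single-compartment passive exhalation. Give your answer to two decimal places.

1.69

τ = R × C = 15.0 × 40 mL/cmH2O = 15.0 × 0.040 L/cmH2O = 0.6 s.
Exhaled fraction f = 1 − e^(−t/τ) → t = −τ·ln(1 − f) = −0.6·ln(0.06) = 1.688 s.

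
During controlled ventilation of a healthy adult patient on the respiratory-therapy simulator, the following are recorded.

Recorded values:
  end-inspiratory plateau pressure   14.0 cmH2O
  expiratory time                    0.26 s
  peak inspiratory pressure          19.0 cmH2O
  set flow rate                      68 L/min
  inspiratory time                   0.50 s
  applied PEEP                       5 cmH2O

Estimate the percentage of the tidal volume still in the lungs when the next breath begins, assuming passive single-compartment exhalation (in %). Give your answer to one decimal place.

39.2

Flow: 68 L/min ÷ 60 = 1.1333 L/s.
Vt = flow × Ti = 1.1333 L/s × 0.50 s × 1000 mL/L = 566.65 mL.
R = (PIP − Pplat)/V̇ = (19.0 − 14.0) / 1.1333 = 5.0/1.1333 = 4.412 cmH2O·s/L.
C = Vt/(Pplat − PEEP) = 566.65 / (14.0 − 5) = 566.65/9.0 = 62.961 mL/cmH2O.
τ = R × C = 4.412 × 0.06296 L/cmH2O = 0.2778 s.
Fraction remaining at end-expiration = e^(−Te/τ) = e^(−0.26/0.2778) = 0.3922 → 39.22%.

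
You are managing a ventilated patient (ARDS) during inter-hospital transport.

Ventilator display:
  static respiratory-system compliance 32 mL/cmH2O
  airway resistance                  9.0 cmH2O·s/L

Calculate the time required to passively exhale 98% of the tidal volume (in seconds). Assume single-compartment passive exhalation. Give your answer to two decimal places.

1.13

τ = R × C = 9.0 × 32 mL/cmH2O = 9.0 × 0.032 L/cmH2O = 0.288 s.
Exhaled fraction f = 1 − e^(−t/τ) → t = −τ·ln(1 − f) = −0.288·ln(0.02) = 1.127 s.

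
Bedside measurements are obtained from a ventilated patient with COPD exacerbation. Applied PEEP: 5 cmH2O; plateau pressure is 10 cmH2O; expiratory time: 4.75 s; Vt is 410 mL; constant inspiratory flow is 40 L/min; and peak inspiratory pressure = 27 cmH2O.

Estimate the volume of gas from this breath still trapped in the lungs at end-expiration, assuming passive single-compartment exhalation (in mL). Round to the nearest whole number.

Flow: 40 L/min ÷ 60 = 0.6667 L/s.
R = (PIP − Pplat)/V̇ = (27 − 10) / 0.6667 = 17.0/0.6667 = 25.499 cmH2O·s/L.
C = Vt/(Pplat − PEEP) = 410.0 / (10 − 5) = 410.0/5.0 = 82.0 mL/cmH2O.
τ = R × C = 25.499 × 0.082 L/cmH2O = 2.091 s.
Fraction remaining = e^(−Te/τ) = e^(−4.75/2.091) = 0.1031.
Trapped volume = 410.0 × 0.1031 = 42.271 mL.

42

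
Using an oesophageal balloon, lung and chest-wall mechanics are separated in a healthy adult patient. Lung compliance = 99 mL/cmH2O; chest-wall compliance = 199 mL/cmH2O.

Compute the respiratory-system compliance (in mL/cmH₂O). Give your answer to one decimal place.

Lung and chest wall are elastances in series: 1/Crs = 1/CL + 1/Ccw.
1/Crs = 1/99 + 1/199 = 0.01513.
Crs = 66.094 mL/cmH2O.

66.1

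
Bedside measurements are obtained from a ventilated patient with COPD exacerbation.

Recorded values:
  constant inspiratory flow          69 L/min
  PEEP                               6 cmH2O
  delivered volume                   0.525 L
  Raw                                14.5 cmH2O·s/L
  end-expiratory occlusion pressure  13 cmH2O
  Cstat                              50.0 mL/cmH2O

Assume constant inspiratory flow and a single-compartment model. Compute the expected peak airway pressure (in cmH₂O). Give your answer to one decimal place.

Flow: 69 L/min ÷ 60 = 1.15 L/s.
Total PEEP = 13 cmH2O (set 6 + intrinsic 7); this is the baseline alveolar pressure.
Equation of motion (constant flow): PIP = Vt/C + R·V̇ + PEEP.
PIP = 525/50.0 + 14.5×1.15 + 13 = 10.5 + 16.675 + 13 = 40.175 cmH2O.

40.2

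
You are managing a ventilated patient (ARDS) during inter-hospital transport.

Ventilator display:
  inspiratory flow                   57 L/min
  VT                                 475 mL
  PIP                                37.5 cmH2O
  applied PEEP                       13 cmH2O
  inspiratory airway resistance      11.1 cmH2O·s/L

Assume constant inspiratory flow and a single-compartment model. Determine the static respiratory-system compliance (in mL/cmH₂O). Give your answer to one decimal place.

34.0

Flow: 57 L/min ÷ 60 = 0.95 L/s.
Equation of motion (constant flow): PIP = Vt/C + R·V̇ + PEEP.
Vt/C = PIP − R·V̇ − PEEP = 37.5 − 11.1×0.95 − 13 = 37.5 − 10.545 − 13 = 13.955 cmH2O.
C = Vt / 13.955 = 475 / 13.955 = 34.038 mL/cmH2O.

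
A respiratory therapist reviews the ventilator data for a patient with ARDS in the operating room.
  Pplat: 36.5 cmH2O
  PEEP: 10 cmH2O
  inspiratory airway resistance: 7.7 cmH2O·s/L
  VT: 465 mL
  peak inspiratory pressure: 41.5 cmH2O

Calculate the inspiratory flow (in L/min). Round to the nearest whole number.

39

flow = (PIP − Pplat) / Raw = (41.5 − 36.5) / 7.7 = 0.6494 L/s × 60 = 38.964 L/min.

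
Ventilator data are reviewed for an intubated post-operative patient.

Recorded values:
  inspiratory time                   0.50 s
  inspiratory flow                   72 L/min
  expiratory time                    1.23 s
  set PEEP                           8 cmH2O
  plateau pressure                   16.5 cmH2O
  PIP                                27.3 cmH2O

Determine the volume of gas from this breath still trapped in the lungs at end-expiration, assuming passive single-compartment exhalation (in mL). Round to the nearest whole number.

87

Flow: 72 L/min ÷ 60 = 1.2 L/s.
Vt = flow × Ti = 1.2 L/s × 0.50 s × 1000 mL/L = 600.0 mL.
R = (PIP − Pplat)/V̇ = (27.3 − 16.5) / 1.2 = 10.8/1.2 = 9.0 cmH2O·s/L.
C = Vt/(Pplat − PEEP) = 600.0 / (16.5 − 8) = 600.0/8.5 = 70.588 mL/cmH2O.
τ = R × C = 9.0 × 0.07059 L/cmH2O = 0.6353 s.
Fraction remaining = e^(−Te/τ) = e^(−1.23/0.6353) = 0.1443.
Trapped volume = 600.0 × 0.1443 = 86.58 mL.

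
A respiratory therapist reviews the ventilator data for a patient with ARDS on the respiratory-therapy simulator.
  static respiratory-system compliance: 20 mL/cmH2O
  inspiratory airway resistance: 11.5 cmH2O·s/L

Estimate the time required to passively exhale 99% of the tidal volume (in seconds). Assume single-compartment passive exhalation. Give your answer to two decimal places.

τ = R × C = 11.5 × 20 mL/cmH2O = 11.5 × 0.020 L/cmH2O = 0.23 s.
Exhaled fraction f = 1 − e^(−t/τ) → t = −τ·ln(1 − f) = −0.23·ln(0.01) = 1.059 s.

1.06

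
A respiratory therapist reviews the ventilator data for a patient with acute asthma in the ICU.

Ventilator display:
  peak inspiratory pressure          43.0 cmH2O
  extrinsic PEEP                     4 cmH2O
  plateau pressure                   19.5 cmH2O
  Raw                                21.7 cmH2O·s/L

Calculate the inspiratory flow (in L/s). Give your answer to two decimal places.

1.08

flow = (PIP − Pplat) / Raw = 23.5 / 21.7 = 1.083 L/s.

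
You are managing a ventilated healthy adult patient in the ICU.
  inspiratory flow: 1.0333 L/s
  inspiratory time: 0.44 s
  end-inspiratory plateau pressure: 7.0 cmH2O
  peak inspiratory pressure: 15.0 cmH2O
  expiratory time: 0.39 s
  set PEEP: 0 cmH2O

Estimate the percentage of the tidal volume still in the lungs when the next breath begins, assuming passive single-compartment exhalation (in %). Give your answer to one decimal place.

46.0

Vt = flow × Ti = 1.0333 L/s × 0.44 s × 1000 mL/L = 454.65 mL.
R = (PIP − Pplat)/V̇ = (15.0 − 7.0) / 1.0333 = 8.0/1.0333 = 7.742 cmH2O·s/L.
C = Vt/(Pplat − PEEP) = 454.65 / (7.0 − 0) = 454.65/7.0 = 64.95 mL/cmH2O.
τ = R × C = 7.742 × 0.06495 L/cmH2O = 0.5028 s.
Fraction remaining at end-expiration = e^(−Te/τ) = e^(−0.39/0.5028) = 0.4604 → 46.04%.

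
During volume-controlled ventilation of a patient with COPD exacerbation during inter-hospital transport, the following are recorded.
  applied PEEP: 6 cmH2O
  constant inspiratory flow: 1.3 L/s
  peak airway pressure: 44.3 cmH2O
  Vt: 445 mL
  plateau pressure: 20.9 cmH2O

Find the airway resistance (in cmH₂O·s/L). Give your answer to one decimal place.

Raw = (PIP − Pplat) / flow = (44.3 − 20.9) / 1.3 = 23.4 / 1.3 = 18.0 cmH2O·s/L.

18.0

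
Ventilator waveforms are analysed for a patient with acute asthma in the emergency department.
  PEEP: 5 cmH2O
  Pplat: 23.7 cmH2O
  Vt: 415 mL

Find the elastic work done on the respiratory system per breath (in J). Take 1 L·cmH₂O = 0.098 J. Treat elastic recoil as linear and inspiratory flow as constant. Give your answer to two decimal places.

0.38

Elastic work ≈ ½ × (Pplat − PEEP) × Vt = 0.5 × (23.7 − 5) × 0.415 L = 0.5 × 18.7 × 0.415 = 3.88 L·cmH2O.
× 0.098 J/(L·cmH2O) → 0.3802 J.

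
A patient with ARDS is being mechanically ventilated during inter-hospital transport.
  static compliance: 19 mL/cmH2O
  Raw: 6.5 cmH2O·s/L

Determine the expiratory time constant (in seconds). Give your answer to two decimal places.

τ = R × C = 6.5 × 19 mL/cmH2O = 6.5 × 0.019 L/cmH2O = 0.1235 s.

0.12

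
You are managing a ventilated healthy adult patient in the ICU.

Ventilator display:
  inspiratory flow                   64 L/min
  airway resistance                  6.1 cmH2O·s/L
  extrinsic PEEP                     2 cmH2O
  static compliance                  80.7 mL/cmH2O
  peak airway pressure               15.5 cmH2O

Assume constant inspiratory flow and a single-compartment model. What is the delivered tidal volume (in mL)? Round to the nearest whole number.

564

Flow: 64 L/min ÷ 60 = 1.0667 L/s.
Equation of motion (constant flow): PIP = Vt/C + R·V̇ + PEEP.
Vt/C = PIP − R·V̇ − PEEP = 15.5 − 6.507 − 2 = 6.993 cmH2O.
Vt = C × 6.993 = 80.7 × 6.993 = 564.34 mL.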